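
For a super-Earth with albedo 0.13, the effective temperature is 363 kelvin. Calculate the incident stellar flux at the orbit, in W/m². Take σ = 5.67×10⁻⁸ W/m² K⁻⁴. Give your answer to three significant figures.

4530 W/m²

From S(1−α)/4 = σT⁴: S = 4σT⁴/(1−α).
σT⁴ = 5.67×10⁻⁸·(363)⁴ = 984.5 W/m².
So S = 4×984.5/(1−0.13) = 4526 W/m².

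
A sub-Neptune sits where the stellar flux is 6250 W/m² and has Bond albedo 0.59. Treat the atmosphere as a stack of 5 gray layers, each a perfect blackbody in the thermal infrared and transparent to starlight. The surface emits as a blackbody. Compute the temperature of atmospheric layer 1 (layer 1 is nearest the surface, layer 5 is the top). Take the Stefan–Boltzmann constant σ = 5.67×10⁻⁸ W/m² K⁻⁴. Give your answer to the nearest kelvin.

488 K

OLR = S(1−α)/4 = 640.6 W/m²; the top layer radiates at T_e = 326.0 K.
Each opaque layer satisfies 2T_j⁴ = T_{j−1}⁴ + T_{j+1}⁴, giving T_k⁴ = (N+1−k)T_e⁴.
T_1 = (5)^(1/4)·326.0 = 487.5 K.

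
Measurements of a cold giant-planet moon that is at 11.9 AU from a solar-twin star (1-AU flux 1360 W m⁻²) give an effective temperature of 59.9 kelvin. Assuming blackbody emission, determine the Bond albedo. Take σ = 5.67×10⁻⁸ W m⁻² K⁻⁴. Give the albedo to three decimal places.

0.696

By the inverse-square law, S = 1360/11.9² = 9.604 W m⁻².
Energy balance: S(1−α)/4 = σT⁴, so 1−α = 4σT⁴/S.
σT⁴ = 0.7299 W m⁻², so 4σT⁴ = 2.920 W m⁻².
Hence α = 1 − 2.920/9.604 = 0.6960.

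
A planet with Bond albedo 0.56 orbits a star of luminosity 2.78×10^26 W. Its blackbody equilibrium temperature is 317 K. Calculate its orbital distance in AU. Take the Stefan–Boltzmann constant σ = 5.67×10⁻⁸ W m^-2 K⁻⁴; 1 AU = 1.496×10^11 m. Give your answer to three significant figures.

Energy balance gives S = 4σT⁴/(1−α) = 5205 W m^-2.
Then d = [L/(4πS)]^(1/2) = 6.519×10^10 m, i.e. 0.4358 AU.

0.436 AU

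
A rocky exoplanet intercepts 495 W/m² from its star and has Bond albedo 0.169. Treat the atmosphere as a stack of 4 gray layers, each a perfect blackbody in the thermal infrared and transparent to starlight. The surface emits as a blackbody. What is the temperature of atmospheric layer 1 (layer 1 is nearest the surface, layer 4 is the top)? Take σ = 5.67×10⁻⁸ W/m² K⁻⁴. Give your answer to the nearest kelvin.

Top-of-atmosphere balance: σT_e⁴ = S(1−α)/4 = 102.8 W/m² → T_e = 206.4 K.
Each opaque layer satisfies 2T_j⁴ = T_{j−1}⁴ + T_{j+1}⁴, giving T_k⁴ = (N+1−k)T_e⁴.
With k = 1: T_1 = (4+1−1)^¼·206.4 K = 291.8 K.

292 K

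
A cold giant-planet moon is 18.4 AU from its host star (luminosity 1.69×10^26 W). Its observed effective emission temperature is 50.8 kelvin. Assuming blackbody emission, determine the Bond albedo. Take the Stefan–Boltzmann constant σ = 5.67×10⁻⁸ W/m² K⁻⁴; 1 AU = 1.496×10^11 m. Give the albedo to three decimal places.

0.149

Orbital distance: d = 18.4 AU = 2.753×10^12 m.
Spreading L over a sphere of radius d: S = 1.69×10^26/(4π·2.75×10^12²) = 1.775 W/m².
Rearranging the radiative balance, α = 1 − 4σT⁴/S.
σT⁴ = 0.3776 W/m², so 4σT⁴ = 1.510 W/m².
Hence α = 1 − 1.510/1.775 = 0.1490.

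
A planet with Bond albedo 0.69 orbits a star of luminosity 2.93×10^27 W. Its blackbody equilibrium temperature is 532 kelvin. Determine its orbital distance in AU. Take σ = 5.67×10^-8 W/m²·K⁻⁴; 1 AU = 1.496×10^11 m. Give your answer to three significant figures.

0.422 AU

Energy balance gives S = 4σT⁴/(1−α) = 58600 W/m².
From L = 4πd²S, d = √(2.93×10^27/(4π·58600)) = 6.308×10^10 m = 0.4216 AU.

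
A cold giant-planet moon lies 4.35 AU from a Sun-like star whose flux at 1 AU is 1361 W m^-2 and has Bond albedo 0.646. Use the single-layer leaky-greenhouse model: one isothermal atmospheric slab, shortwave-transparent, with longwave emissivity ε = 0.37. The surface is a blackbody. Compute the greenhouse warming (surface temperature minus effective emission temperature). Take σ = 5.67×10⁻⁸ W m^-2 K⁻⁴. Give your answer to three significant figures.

5.40 K

Irradiance scales as 1/d², so S = 1361 W m^-2 × (1/4.35)² = 71.92 W m^-2.
Effective emission temperature (TOA balance): σT_e⁴ = S(1−α)/4 = 6.365 W m^-2 → T_e = 102.9 K.
For a single slab of emissivity ε, T_s⁴ = 2T_e⁴/(2−ε); thus T_s = 102.9·(1.227)^(1/4) = 108.3 K.
Greenhouse warming: T_s − T_e = 5.401 K.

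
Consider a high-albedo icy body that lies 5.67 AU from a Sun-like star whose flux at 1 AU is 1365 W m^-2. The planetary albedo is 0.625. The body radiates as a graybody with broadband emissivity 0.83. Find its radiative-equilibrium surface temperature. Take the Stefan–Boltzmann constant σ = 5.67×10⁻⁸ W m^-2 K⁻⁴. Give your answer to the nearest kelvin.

96 K

Irradiance scales as 1/d², so S = 1365 W m^-2 × (1/5.67)² = 42.46 W m^-2.
Absorbed flux (global mean): S(1−α)/4 = 42.46·0.375/4 = 3.981 W m^-2.
Radiative balance εσT⁴ = 3.981 gives T = [3.981/(0.83·σ)]^(1/4) = 95.90 K.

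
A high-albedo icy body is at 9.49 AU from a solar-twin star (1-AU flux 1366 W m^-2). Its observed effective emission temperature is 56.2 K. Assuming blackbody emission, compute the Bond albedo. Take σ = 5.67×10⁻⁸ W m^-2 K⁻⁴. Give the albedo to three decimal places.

Flux at the orbit: S = 1366/(9.49)² = 15.17 W m^-2.
From σT⁴ = S(1−α)/4 we invert for α: 1−α = 4σT⁴/S.
σT⁴ = 0.5656 W m^-2, so 4σT⁴ = 2.262 W m^-2.
Hence α = 1 − 2.262/15.17 = 0.8508.

0.851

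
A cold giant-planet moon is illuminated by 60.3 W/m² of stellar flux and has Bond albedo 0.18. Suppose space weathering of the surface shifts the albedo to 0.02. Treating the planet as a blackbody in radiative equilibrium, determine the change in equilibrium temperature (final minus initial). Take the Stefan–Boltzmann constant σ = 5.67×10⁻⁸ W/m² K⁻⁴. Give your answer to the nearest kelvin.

Initial: T₁ = [S(1−0.18)/(4σ)]^(1/4) = 121.5 K.
With α = 0.02, T₂ = 127.1 K.
Change: 127.1 − 121.5 = 5.537 K.

6 K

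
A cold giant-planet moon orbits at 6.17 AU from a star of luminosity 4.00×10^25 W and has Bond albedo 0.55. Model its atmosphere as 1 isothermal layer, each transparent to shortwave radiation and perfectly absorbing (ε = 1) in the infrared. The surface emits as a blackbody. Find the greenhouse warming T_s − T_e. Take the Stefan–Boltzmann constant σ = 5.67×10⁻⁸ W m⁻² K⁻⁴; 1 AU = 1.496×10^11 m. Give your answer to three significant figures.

9.87 K

d = 6.17 × 1.496×10^11 m = 9.230×10^11 m.
S = L/(4πd²) = 3.736 W m⁻².
The effective emission temperature is T_e = [S(1−α)/(4σ)]^¼ = 52.18 K.
T_s = (N+1)^(1/4)·T_e = 62.05 K.
So the greenhouse effect raises the surface by 62.05 − 52.18 = 9.873 K.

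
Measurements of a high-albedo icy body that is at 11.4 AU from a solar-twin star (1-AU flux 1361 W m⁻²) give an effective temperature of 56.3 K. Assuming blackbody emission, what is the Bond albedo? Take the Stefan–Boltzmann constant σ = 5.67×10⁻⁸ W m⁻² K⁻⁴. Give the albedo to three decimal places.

Flux at the orbit: S = 1361/(11.4)² = 10.47 W m⁻².
Rearranging the radiative balance, α = 1 − 4σT⁴/S.
σT⁴ = 0.5697 W m⁻², so 4σT⁴ = 2.279 W m⁻².
1−α = 2.279/10.47 = 0.2176, so α = 0.7824.

0.782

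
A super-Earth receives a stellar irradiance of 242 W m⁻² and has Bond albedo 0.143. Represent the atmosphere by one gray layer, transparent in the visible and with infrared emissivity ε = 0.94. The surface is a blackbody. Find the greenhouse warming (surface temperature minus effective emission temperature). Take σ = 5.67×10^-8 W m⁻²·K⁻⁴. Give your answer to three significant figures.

29.9 kelvin

At the top of the atmosphere, σT_e⁴ = S(1−α)/4 = 51.85 W m⁻², giving T_e = 173.9 K.
For a single slab of emissivity ε, T_s⁴ = 2T_e⁴/(2−ε); thus T_s = 173.9·(1.887)^(1/4) = 203.8 K.
Greenhouse warming: T_s − T_e = 29.91 K.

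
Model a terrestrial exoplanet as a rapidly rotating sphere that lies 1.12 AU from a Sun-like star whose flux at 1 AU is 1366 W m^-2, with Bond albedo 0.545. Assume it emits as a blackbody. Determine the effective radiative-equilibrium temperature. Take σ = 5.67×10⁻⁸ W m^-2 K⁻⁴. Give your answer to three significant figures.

Flux at the orbit: S = 1366/(1.12)² = 1089 W m^-2.
Averaging over the sphere, the absorbed flux is S(1−α)/4 = 123.9 W m^-2.
In equilibrium σT⁴ equals this, so T = 216.2 K.

216 K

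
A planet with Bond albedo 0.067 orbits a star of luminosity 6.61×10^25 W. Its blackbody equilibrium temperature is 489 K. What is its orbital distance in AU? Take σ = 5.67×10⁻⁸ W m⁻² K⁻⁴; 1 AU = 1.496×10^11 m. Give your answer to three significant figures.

The flux needed for this T is 4σT⁴/(1−0.067) = 13900 W m⁻².
Then d = [L/(4πS)]^(1/2) = 1.945×10^10 m, i.e. 0.1300 AU.

0.130 AU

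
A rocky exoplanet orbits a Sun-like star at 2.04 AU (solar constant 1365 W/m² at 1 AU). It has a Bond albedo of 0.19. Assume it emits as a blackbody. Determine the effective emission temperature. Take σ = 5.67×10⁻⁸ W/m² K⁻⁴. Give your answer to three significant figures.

Irradiance scales as 1/d², so S = 1365 W/m² × (1/2.04)² = 328.0 W/m².
Averaging over the sphere, the absorbed flux is S(1−α)/4 = 66.42 W/m².
Balancing against σT⁴: T = (66.42/5.67×10⁻⁸)^(1/4) = 185.0 K.

185 K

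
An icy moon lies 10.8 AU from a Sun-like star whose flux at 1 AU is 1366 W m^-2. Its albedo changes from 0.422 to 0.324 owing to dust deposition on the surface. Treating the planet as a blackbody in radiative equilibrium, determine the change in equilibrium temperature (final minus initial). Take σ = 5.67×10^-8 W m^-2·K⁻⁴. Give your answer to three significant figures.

By the inverse-square law, S = 1366/10.8² = 11.71 W m^-2.
Initial: T₁ = [S(1−0.422)/(4σ)]^(1/4) = 73.91 K.
With α = 0.324, T₂ = 76.86 K.
ΔT = T₂ − T₁ = 2.951 K.

2.95 K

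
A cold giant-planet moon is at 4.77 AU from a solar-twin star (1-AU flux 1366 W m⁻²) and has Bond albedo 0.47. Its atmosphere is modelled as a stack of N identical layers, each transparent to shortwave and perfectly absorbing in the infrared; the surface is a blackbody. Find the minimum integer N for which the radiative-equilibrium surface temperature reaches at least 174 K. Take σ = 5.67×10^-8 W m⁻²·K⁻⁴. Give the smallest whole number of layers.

Irradiance scales as 1/d², so S = 1366 W m⁻² × (1/4.77)² = 60.04 W m⁻².
The effective emission temperature is T_e = [S(1−α)/(4σ)]^¼ = 108.8 K.
T_s = (N+1)^(1/4)·T_e ≥ 174 K requires N+1 ≥ (T_s/T_e)⁴ = (174/108.8)⁴ = 6.534.
So N ≥ 5.534; the smallest integer is N = 6.

6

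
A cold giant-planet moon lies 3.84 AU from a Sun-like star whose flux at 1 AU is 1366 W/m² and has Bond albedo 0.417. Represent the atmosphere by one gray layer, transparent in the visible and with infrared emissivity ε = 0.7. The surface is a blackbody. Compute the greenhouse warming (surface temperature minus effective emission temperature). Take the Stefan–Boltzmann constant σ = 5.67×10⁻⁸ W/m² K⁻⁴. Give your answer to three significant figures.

14.1 K

Flux at the orbit: S = 1366/(3.84)² = 92.64 W/m².
The planet radiates to space at T_e = [S(1−α)/(4σ)]^(1/4) = 124.2 K.
Surface balance with a leaky layer gives σT_s⁴ = σT_e⁴·2/(2−ε), so T_s = T_e·[2/(2−0.7)]^(1/4) = 138.3 K.
Greenhouse warming: T_s − T_e = 14.13 K.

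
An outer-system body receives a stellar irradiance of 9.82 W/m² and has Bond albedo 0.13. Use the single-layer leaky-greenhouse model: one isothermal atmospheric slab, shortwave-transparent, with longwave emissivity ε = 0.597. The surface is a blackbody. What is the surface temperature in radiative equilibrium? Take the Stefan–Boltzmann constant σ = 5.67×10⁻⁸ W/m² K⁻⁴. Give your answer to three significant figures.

85.6 kelvin

The planet radiates to space at T_e = [S(1−α)/(4σ)]^(1/4) = 78.34 K.
The surface balance (absorbed SW + ε·downward IR = σT_s⁴) with T_a⁴ = T_s⁴/2 reduces to T_s = T_e·[2/(2−ε)]^¼ = 85.60 K.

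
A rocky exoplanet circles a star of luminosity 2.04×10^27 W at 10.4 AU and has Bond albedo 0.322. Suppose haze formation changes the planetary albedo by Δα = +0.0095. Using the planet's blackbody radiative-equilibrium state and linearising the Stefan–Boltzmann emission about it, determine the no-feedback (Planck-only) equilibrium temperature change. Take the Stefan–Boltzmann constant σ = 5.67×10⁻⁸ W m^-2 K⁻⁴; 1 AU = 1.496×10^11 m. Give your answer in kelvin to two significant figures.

d = 10.4 × 1.496×10^11 m = 1.556×10^12 m.
Flux at the orbit: S = L/(4πd²) = 2.04×10^27/(4π·(1.56×10^12)²) = 67.06 W m^-2.
Reference equilibrium: T_e = [S(1−α)/(4σ)]^(1/4) = 119.0 K.
The change in absorbed flux is Δ[S(1−α)/4] = −SΔα/4 = -0.1593 W m^-2.
Linearising σT⁴ gives d(σT⁴)/dT = 4σT_e³ = 0.3821 W m^-2 per K.
So ΔT₀ = -0.1593/0.3821 = -0.417 K.

-0.42 K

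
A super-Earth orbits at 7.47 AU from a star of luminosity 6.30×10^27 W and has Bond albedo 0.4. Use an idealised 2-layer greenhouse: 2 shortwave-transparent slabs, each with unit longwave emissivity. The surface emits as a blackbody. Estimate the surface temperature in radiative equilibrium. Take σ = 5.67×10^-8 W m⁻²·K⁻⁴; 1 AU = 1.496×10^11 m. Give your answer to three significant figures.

238 kelvin

Orbital distance: d = 7.47 AU = 1.118×10^12 m.
S = L/(4πd²) = 401.4 W m⁻².
OLR = S(1−α)/4 = 60.22 W m⁻²; the top layer radiates at T_e = 180.5 K.
For an N-layer opaque stack, T_s⁴ = (N+1)T_e⁴, hence T_s = (3)^(1/4)×180.5 K = 237.6 K.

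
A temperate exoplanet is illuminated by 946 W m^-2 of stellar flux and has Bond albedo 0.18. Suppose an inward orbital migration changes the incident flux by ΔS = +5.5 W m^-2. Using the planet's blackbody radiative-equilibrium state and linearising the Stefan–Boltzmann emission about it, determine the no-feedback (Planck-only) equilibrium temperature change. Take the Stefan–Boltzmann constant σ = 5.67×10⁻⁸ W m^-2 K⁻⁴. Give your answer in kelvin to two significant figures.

0.35 K

The baseline emission temperature is T_e = 241.8 K.
Only a fraction (1−α) is absorbed and it's spread over 4πR², so ΔF = (1−α)ΔS/4 = 1.128 W m^-2.
Planck response: λ_P = 4σT_e³ = 4·5.67×10⁻⁸·(241.8)³ = 3.208 W m^-2/K.
Hence the no-feedback warming is ΔF/(4σT_e³) = 0.352 K.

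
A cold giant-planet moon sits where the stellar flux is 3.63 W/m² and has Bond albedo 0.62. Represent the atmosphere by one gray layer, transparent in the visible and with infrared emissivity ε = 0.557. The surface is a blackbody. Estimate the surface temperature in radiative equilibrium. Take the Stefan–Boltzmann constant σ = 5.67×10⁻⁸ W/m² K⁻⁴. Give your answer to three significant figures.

Effective emission temperature (TOA balance): σT_e⁴ = S(1−α)/4 = 0.3448 W/m² → T_e = 49.66 K.
Surface balance with a leaky layer gives σT_s⁴ = σT_e⁴·2/(2−ε), so T_s = T_e·[2/(2−0.557)]^(1/4) = 53.88 K.

53.9 K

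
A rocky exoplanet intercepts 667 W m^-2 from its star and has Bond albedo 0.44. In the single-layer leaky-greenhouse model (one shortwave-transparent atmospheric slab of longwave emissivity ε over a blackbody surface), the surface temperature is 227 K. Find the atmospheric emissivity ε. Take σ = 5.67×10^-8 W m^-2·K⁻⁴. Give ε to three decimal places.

0.759

First, T_e = [667.0·(1−0.44)/(4σ)]^(1/4) = 201.5 K.
T_s⁴ = T_e⁴·2/(2−ε) → ε = 2 − 2(T_e/T_s)⁴ = 2 − 2·(201.5/227)⁴ = 0.7595.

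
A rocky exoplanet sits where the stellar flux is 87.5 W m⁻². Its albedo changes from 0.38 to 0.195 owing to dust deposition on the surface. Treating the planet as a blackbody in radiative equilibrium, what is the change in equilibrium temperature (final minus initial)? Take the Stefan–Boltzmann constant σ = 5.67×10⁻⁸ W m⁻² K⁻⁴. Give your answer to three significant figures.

8.39 K

With α = 0.38, T₁ = 124.4 K.
After:  T₂ = [87.50·0.805/(4σ)]^(1/4) = 132.8 K.
ΔT = T₂ − T₁ = 8.389 K.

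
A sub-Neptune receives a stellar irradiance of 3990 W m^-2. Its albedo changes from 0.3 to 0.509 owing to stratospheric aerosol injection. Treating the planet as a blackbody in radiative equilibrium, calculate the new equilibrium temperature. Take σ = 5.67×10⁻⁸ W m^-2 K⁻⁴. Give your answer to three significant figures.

T₂ = [S(1−α₂)/(4σ)]^(1/4) = [3990·0.491/(4σ)]^(1/4) = 304.9 K.

305 K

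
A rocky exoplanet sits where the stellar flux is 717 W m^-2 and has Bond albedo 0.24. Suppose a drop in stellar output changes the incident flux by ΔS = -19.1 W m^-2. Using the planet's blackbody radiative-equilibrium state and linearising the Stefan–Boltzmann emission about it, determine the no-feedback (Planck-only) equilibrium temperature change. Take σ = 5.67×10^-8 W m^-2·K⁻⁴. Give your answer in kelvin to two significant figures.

-1.5 K

Reference equilibrium: T_e = [S(1−α)/(4σ)]^(1/4) = 221.4 K.
TOA radiative forcing: ΔF = (1−α)ΔS/4 = 0.76·(-19.1)/4 = -3.629 W m^-2.
Planck response: λ_P = 4σT_e³ = 4·5.67×10⁻⁸·(221.4)³ = 2.461 W m^-2/K.
Hence the no-feedback warming is ΔF/(4σT_e³) = -1.47 K.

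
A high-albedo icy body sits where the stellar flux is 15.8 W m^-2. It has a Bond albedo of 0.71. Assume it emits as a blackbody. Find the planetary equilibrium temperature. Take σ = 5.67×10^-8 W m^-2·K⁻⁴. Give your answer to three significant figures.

The planet absorbs (1−α)S over its disc πR² and re-emits over 4πR², so the mean absorbed flux is (1−0.71)·15.80/4 = 1.146 W m^-2.
Balancing against σT⁴: T = (1.146/5.67×10⁻⁸)^(1/4) = 67.04 K.

67.0 kelvin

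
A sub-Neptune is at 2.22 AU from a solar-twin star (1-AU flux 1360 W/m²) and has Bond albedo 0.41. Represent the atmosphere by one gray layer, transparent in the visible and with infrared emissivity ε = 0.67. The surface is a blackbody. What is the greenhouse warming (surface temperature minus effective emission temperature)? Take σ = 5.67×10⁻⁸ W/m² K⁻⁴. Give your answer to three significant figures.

17.6 kelvin

By the inverse-square law, S = 1360/2.22² = 276.0 W/m².
The planet radiates to space at T_e = [S(1−α)/(4σ)]^(1/4) = 163.7 K.
For a single slab of emissivity ε, T_s⁴ = 2T_e⁴/(2−ε); thus T_s = 163.7·(1.504)^(1/4) = 181.3 K.
T_s − T_e = 181.3 − 163.7 = 17.58 K.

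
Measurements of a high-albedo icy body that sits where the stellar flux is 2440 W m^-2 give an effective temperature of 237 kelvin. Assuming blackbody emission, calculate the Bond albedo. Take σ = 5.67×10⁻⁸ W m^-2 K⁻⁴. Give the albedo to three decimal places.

Rearranging the radiative balance, α = 1 − 4σT⁴/S.
σT⁴ = 178.9 W m^-2, so 4σT⁴ = 715.5 W m^-2.
1−α = 715.5/2440 = 0.2933, so α = 0.7067.

0.707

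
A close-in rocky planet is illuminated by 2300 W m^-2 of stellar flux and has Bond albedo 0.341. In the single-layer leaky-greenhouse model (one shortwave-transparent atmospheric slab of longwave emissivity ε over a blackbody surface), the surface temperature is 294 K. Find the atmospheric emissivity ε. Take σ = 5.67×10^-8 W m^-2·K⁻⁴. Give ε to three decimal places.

TOA balance gives T_e = 285.9 K.
Inverting T_s⁴ = 2T_e⁴/(2−ε): (T_e/T_s)⁴ = 0.8945, so ε = 2(1 − 0.8945) = 0.2110.

0.211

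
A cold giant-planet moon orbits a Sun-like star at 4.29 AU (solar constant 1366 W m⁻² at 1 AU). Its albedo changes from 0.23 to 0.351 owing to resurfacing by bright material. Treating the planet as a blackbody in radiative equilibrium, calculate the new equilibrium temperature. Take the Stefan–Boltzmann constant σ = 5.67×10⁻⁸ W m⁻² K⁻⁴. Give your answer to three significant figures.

Flux at the orbit: S = 1366/(4.29)² = 74.22 W m⁻².
With the new albedo, S(1−α₂)/4 = 12.04 W m⁻², so T₂ = 120.7 K.

121 K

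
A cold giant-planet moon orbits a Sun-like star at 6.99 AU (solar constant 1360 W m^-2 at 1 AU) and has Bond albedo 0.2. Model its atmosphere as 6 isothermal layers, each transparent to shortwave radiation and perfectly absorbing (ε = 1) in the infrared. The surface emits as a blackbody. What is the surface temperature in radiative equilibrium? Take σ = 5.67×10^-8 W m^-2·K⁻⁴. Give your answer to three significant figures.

Irradiance scales as 1/d², so S = 1360 W m^-2 × (1/6.99)² = 27.83 W m^-2.
Top-of-atmosphere balance: σT_e⁴ = S(1−α)/4 = 5.567 W m^-2 → T_e = 99.54 K.
With N = 6 opaque layers, T_s = (N+1)^(1/4)·T_e = 7^(1/4)·99.54 = 161.9 K.

162 K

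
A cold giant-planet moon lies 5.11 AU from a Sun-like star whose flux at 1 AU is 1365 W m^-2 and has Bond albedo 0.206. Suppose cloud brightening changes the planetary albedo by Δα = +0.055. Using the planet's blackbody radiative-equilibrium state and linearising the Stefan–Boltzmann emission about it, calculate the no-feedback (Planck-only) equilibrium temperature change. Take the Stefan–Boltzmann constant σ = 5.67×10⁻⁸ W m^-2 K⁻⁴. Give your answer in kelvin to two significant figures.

Flux at the orbit: S = 1365/(5.11)² = 52.27 W m^-2.
The baseline emission temperature is T_e = 116.3 K.
The change in absorbed flux is Δ[S(1−α)/4] = −SΔα/4 = -0.7188 W m^-2.
Planck response: λ_P = 4σT_e³ = 4·5.67×10⁻⁸·(116.3)³ = 0.3569 W m^-2/K.
Hence the no-feedback warming is ΔF/(4σT_e³) = -2.01 K.

-2.0 K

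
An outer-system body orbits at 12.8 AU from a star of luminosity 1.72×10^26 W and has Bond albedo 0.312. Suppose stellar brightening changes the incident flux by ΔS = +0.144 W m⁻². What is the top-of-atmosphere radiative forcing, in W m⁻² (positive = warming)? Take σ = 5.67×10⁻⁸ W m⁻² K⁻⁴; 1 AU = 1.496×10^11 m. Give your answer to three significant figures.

0.0248 W m⁻²

d = 12.8 × 1.496×10^11 m = 1.915×10^12 m.
Spreading L over a sphere of radius d: S = 1.72×10^26/(4π·1.91×10^12²) = 3.733 W m⁻².
TOA radiative forcing: ΔF = (1−α)ΔS/4 = 0.688·(+0.144)/4 = 0.02477 W m⁻².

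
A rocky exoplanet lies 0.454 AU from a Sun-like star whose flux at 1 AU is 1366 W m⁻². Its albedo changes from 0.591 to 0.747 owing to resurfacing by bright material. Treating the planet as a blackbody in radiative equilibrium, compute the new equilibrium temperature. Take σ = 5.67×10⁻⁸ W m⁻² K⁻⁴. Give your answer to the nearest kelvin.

By the inverse-square law, S = 1366/0.454² = 6627 W m⁻².
New equilibrium: T₂ = [(1−0.747)·6627/(4σ)]^(1/4) = 293.2 K.

293 K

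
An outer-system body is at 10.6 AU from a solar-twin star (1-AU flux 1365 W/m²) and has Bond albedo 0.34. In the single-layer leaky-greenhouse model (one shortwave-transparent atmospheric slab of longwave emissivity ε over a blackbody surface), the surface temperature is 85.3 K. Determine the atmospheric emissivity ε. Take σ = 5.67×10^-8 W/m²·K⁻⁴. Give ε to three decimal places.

0.664

Flux at the orbit: S = 1365/(10.6)² = 12.15 W/m².
First, T_e = [12.15·(1−0.34)/(4σ)]^(1/4) = 77.11 K.
T_s⁴ = T_e⁴·2/(2−ε) → ε = 2 − 2(T_e/T_s)⁴ = 2 − 2·(77.11/85.3)⁴ = 0.6645.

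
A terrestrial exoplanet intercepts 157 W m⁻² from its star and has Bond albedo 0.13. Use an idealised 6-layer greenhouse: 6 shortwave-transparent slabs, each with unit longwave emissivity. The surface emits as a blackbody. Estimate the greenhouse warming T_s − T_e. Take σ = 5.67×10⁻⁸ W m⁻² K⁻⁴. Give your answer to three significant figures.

98.2 kelvin

The effective emission temperature is T_e = [S(1−α)/(4σ)]^¼ = 156.7 K.
T_s = (N+1)^(1/4)·T_e = 254.8 K.
Warming: T_s − T_e = 98.16 K.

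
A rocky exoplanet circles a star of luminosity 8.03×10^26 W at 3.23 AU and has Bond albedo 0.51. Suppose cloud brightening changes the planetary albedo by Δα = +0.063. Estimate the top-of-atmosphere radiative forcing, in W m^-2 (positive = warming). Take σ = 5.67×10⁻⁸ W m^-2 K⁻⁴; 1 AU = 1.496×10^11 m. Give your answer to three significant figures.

d = 3.23 × 1.496×10^11 m = 4.832×10^11 m.
Flux at the orbit: S = L/(4πd²) = 8.03×10^26/(4π·(4.83×10^11)²) = 273.7 W m^-2.
ΔF = −(S/4)Δα = −(273.7/4)×(+0.063) = -4.310 W m^-2.

-4.31 W m^-2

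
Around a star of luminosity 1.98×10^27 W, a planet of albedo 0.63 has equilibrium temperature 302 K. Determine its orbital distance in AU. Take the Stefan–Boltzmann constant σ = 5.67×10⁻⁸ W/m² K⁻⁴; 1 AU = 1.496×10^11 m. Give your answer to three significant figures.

Required flux: S = 4σT⁴/(1−α) = 5099 W/m².
Then d = [L/(4πS)]^(1/2) = 1.758×10^11 m, i.e. 1.175 AU.

1.18 AU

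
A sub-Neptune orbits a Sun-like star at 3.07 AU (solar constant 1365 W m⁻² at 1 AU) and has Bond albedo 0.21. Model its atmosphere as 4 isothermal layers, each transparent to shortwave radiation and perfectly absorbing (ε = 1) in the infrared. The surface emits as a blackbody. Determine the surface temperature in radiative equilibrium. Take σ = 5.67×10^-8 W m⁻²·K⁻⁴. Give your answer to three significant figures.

224 K

Flux at the orbit: S = 1365/(3.07)² = 144.8 W m⁻².
OLR = S(1−α)/4 = 28.60 W m⁻²; the top layer radiates at T_e = 149.9 K.
Layer-by-layer balance gives σT_s⁴ = (N+1)σT_e⁴, so T_s = 5^¼·149.9 = 224.1 K.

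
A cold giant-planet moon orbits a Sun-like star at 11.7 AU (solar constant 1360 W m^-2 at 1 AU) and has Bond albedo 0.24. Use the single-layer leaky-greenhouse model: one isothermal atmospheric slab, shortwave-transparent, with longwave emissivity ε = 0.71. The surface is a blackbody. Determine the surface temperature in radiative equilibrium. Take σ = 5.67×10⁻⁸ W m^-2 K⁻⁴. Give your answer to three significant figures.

84.8 kelvin

Irradiance scales as 1/d², so S = 1360 W m^-2 × (1/11.7)² = 9.935 W m^-2.
At the top of the atmosphere, σT_e⁴ = S(1−α)/4 = 1.888 W m^-2, giving T_e = 75.96 K.
For a single slab of emissivity ε, T_s⁴ = 2T_e⁴/(2−ε); thus T_s = 75.96·(1.55)^(1/4) = 84.76 K.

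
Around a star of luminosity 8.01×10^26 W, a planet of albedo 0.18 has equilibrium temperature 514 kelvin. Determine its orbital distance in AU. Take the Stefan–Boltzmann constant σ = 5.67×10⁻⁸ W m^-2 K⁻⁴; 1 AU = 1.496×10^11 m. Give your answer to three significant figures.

The flux needed for this T is 4σT⁴/(1−0.18) = 19310 W m^-2.
S = L/(4πd²) → d = √(L/4πS) = √(8.01×10^26/(4π·19310)) = 5.746×10^10 m = 0.3841 AU.

0.384 AU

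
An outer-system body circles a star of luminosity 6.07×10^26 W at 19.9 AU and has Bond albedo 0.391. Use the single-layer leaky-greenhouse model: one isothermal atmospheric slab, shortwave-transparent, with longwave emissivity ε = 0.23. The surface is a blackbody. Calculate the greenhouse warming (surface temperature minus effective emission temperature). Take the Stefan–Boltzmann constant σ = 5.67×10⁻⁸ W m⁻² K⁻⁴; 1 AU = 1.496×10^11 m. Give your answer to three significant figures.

d = 19.9 × 1.496×10^11 m = 2.977×10^12 m.
Flux at the orbit: S = L/(4πd²) = 6.07×10^26/(4π·(2.98×10^12)²) = 5.450 W m⁻².
At the top of the atmosphere, σT_e⁴ = S(1−α)/4 = 0.8298 W m⁻², giving T_e = 61.85 K.
Surface balance with a leaky layer gives σT_s⁴ = σT_e⁴·2/(2−ε), so T_s = T_e·[2/(2−0.23)]^(1/4) = 63.77 K.
Greenhouse warming: T_s − T_e = 1.918 K.

1.92 K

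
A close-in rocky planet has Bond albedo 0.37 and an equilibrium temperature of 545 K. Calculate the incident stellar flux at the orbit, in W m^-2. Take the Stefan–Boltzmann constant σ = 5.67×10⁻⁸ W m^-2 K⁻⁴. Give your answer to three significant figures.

Invert the energy balance for S: S = 4σT⁴/(1−α).
σT⁴ = 5.67×10⁻⁸·(545)⁴ = 5002 W m^-2.
So S = 4×5002/(1−0.37) = 31760 W m^-2.

31800 W m^-2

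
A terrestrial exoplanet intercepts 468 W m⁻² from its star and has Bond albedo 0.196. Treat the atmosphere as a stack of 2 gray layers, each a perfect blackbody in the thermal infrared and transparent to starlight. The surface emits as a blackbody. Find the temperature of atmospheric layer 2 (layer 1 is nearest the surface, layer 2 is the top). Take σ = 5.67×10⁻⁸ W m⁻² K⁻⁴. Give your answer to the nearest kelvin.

OLR = S(1−α)/4 = 94.07 W m⁻²; the top layer radiates at T_e = 201.8 K.
In the N-layer model, layer k (counted from the surface) has T_k = (N+1−k)^(1/4)·T_e.
T_2 = (1)^(1/4)·201.8 = 201.8 K.

202 K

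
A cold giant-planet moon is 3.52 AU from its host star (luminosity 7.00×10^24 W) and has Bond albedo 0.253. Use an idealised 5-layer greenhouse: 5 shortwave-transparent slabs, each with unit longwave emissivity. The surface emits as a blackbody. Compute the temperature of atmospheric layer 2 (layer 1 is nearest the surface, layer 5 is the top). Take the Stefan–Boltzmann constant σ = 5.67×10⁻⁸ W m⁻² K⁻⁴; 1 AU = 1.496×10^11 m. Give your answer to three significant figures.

Orbital distance: d = 3.52 AU = 5.266×10^11 m.
Spreading L over a sphere of radius d: S = 7.00×10^24/(4π·5.27×10^11²) = 2.009 W m⁻².
OLR = S(1−α)/4 = 0.3751 W m⁻²; the top layer radiates at T_e = 50.72 K.
In the N-layer model, layer k (counted from the surface) has T_k = (N+1−k)^(1/4)·T_e.
T_2 = (4)^(1/4)·50.72 = 71.72 K.

71.7 K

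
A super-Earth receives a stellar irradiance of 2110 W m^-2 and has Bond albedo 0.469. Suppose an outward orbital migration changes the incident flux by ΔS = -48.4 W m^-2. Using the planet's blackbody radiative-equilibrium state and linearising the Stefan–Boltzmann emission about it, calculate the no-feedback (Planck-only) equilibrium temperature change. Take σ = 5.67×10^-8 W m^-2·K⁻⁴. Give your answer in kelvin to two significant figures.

-1.5 kelvin

Unperturbed T_e = [2110·(1−0.469)/(4σ)]^¼ = 265.1 K.
Only a fraction (1−α) is absorbed and it's spread over 4πR², so ΔF = (1−α)ΔS/4 = -6.425 W m^-2.
Planck response: λ_P = 4σT_e³ = 4·5.67×10⁻⁸·(265.1)³ = 4.226 W m^-2/K.
Hence the no-feedback warming is ΔF/(4σT_e³) = -1.52 K.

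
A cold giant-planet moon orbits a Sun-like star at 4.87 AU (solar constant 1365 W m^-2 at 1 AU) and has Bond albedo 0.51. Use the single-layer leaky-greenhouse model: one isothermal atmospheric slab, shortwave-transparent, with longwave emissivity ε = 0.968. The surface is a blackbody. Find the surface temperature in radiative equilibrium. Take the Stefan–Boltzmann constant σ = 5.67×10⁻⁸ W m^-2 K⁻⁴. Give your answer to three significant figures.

125 kelvin

By the inverse-square law, S = 1365/4.87² = 57.55 W m^-2.
The planet radiates to space at T_e = [S(1−α)/(4σ)]^(1/4) = 105.6 K.
Surface balance with a leaky layer gives σT_s⁴ = σT_e⁴·2/(2−ε), so T_s = T_e·[2/(2−0.968)]^(1/4) = 124.6 K.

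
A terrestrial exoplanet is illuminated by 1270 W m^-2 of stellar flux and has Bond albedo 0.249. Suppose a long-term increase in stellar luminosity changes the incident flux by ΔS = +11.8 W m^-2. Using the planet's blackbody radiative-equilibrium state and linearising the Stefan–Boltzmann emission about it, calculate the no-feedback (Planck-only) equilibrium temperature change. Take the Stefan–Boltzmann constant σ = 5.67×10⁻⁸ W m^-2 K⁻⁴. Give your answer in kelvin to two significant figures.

Unperturbed T_e = [1270·(1−0.249)/(4σ)]^¼ = 254.7 K.
Only a fraction (1−α) is absorbed and it's spread over 4πR², so ΔF = (1−α)ΔS/4 = 2.215 W m^-2.
Linearising σT⁴ gives d(σT⁴)/dT = 4σT_e³ = 3.745 W m^-2 per K.
So ΔT₀ = 2.215/3.745 = 0.592 K.

0.59 kelvin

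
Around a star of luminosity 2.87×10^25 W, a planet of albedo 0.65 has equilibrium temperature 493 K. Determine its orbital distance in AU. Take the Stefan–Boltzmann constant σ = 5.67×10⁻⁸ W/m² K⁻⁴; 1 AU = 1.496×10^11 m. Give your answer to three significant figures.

Energy balance gives S = 4σT⁴/(1−α) = 38280 W/m².
From L = 4πd²S, d = √(2.87×10^25/(4π·38280)) = 7.724×10^9 m = 0.05163 AU.

0.0516 AU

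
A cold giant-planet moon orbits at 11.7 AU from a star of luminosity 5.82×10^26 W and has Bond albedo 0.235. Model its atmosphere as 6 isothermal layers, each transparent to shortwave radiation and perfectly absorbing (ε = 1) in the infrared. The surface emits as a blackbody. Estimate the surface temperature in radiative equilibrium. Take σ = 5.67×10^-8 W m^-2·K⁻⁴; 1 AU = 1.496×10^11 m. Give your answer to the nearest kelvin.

Orbital distance: d = 11.7 AU = 1.750×10^12 m.
Spreading L over a sphere of radius d: S = 5.82×10^26/(4π·1.75×10^12²) = 15.12 W m^-2.
The effective emission temperature is T_e = [S(1−α)/(4σ)]^¼ = 84.50 K.
For an N-layer opaque stack, T_s⁴ = (N+1)T_e⁴, hence T_s = (7)^(1/4)×84.50 K = 137.5 K.

137 kelvin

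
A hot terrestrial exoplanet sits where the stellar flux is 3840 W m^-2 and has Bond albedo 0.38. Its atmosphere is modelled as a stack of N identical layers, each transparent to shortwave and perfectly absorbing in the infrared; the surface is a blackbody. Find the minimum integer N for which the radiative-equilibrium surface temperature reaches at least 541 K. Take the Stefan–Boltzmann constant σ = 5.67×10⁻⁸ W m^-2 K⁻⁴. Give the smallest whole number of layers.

8

The effective emission temperature is T_e = [S(1−α)/(4σ)]^¼ = 320.1 K.
Need (N+1)T_e⁴ ≥ T_s⁴, i.e. N+1 ≥ (541/320.1)⁴ = 8.160.
Rounding up, N = 8.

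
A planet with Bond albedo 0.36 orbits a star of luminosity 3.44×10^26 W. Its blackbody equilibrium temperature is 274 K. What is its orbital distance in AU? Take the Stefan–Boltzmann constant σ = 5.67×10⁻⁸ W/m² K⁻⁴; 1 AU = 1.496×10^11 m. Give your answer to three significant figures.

0.783 AU

The flux needed for this T is 4σT⁴/(1−0.36) = 1997 W/m².
Then d = [L/(4πS)]^(1/2) = 1.171×10^11 m, i.e. 0.7825 AU.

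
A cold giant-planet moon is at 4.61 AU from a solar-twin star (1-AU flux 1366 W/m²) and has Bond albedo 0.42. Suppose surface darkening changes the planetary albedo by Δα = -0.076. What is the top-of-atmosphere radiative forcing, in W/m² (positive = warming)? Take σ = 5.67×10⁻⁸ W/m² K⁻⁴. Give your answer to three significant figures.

Irradiance scales as 1/d², so S = 1366 W/m² × (1/4.61)² = 64.28 W/m².
The change in absorbed flux is Δ[S(1−α)/4] = −SΔα/4 = 1.221 W/m².

1.22 W/m²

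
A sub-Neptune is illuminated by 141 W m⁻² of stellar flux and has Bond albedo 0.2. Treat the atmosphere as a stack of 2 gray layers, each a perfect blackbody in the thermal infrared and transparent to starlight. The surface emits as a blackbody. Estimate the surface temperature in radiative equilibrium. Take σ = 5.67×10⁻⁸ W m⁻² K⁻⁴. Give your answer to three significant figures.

Top-of-atmosphere balance: σT_e⁴ = S(1−α)/4 = 28.20 W m⁻² → T_e = 149.3 K.
Layer-by-layer balance gives σT_s⁴ = (N+1)σT_e⁴, so T_s = 3^¼·149.3 = 196.5 K.

197 kelvin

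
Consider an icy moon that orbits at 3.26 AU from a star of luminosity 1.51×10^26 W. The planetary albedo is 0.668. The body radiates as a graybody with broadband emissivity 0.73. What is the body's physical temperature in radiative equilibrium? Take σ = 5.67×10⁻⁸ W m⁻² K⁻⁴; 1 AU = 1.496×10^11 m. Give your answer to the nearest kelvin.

100 K

Orbital distance: d = 3.26 AU = 4.877×10^11 m.
S = L/(4πd²) = 50.52 W m⁻².
The planet absorbs (1−α)S over its disc πR² and re-emits over 4πR², so the mean absorbed flux is (1−0.668)·50.52/4 = 4.193 W m⁻².
Radiative balance εσT⁴ = 4.193 gives T = [4.193/(0.73·σ)]^(1/4) = 100.3 K.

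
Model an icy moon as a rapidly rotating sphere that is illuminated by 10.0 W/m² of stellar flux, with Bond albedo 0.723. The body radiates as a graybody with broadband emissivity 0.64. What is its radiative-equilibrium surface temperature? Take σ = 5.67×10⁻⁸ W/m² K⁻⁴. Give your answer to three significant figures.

The planet absorbs (1−α)S over its disc πR² and re-emits over 4πR², so the mean absorbed flux is (1−0.723)·10.00/4 = 0.6925 W/m².
Radiative balance εσT⁴ = 0.6925 gives T = [0.6925/(0.64·σ)]^(1/4) = 66.09 K.

66.1 kelvin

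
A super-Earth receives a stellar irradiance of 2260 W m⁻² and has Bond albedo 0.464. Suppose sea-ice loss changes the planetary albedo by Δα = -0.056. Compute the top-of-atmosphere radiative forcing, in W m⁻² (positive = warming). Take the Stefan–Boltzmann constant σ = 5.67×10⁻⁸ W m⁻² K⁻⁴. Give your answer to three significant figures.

31.6 W m⁻²

The change in absorbed flux is Δ[S(1−α)/4] = −SΔα/4 = 31.64 W m⁻².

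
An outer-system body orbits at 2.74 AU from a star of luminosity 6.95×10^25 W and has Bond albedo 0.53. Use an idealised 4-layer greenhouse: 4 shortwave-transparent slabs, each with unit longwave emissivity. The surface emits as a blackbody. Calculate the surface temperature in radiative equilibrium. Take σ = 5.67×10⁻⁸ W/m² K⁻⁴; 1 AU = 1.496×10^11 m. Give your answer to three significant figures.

136 K

d = 2.74 × 1.496×10^11 m = 4.099×10^11 m.
Spreading L over a sphere of radius d: S = 6.95×10^25/(4π·4.10×10^11²) = 32.92 W/m².
Top-of-atmosphere balance: σT_e⁴ = S(1−α)/4 = 3.868 W/m² → T_e = 90.88 K.
Layer-by-layer balance gives σT_s⁴ = (N+1)σT_e⁴, so T_s = 5^¼·90.88 = 135.9 K.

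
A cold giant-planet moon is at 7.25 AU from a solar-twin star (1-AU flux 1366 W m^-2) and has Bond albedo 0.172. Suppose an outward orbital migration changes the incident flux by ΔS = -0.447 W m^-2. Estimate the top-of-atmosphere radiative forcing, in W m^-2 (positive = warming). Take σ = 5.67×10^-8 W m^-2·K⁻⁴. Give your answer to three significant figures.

-0.0925 W m^-2

Irradiance scales as 1/d², so S = 1366 W m^-2 × (1/7.25)² = 25.99 W m^-2.
Only a fraction (1−α) is absorbed and it's spread over 4πR², so ΔF = (1−α)ΔS/4 = -0.09253 W m^-2.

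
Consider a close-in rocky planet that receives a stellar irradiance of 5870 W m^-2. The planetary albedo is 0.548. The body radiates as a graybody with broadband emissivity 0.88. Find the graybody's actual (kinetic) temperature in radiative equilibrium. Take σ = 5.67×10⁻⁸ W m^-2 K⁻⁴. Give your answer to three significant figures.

340 K

The planet absorbs (1−α)S over its disc πR² and re-emits over 4πR², so the mean absorbed flux is (1−0.548)·5870/4 = 663.3 W m^-2.
Radiative balance εσT⁴ = 663.3 gives T = [663.3/(0.88·σ)]^(1/4) = 339.6 K.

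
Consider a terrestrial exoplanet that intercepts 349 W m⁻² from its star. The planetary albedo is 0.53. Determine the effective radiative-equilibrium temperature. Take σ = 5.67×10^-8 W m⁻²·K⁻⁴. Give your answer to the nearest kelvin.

Absorbed flux (global mean): S(1−α)/4 = 349.0·0.47/4 = 41.01 W m⁻².
Balancing against σT⁴: T = (41.01/5.67×10⁻⁸)^(1/4) = 164.0 K.

164 K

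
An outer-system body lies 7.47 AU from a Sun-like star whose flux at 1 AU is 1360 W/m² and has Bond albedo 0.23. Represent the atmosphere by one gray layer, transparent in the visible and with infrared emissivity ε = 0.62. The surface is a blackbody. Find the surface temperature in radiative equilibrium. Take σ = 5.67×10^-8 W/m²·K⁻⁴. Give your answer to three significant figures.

Irradiance scales as 1/d², so S = 1360 W/m² × (1/7.47)² = 24.37 W/m².
Effective emission temperature (TOA balance): σT_e⁴ = S(1−α)/4 = 4.692 W/m² → T_e = 95.38 K.
Surface balance with a leaky layer gives σT_s⁴ = σT_e⁴·2/(2−ε), so T_s = T_e·[2/(2−0.62)]^(1/4) = 104.6 K.

105 K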